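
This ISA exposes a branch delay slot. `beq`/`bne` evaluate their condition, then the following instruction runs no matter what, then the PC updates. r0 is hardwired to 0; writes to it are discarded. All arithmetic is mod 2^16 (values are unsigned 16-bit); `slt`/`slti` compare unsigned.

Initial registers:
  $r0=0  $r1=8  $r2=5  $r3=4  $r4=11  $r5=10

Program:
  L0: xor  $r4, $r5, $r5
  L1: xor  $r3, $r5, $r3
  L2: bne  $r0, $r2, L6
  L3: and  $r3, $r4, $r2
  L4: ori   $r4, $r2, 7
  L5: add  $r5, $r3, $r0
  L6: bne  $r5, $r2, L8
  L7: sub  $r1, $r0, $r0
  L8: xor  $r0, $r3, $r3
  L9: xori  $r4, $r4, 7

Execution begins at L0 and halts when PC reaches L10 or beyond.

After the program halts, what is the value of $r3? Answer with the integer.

0

#0 xor  $r4, $r5, $r5 ; 0/8/5/4/0/10
#1 xor  $r3, $r5, $r3 ; 0/8/5/14/0/10
#2 bne  $r0, $r2, L6 ; 0/8/5/14/0/10 ; →target
#3 and  $r3, $r4, $r2 ; 0/8/5/0/0/10
#6 bne  $r5, $r2, L8 ; 0/8/5/0/0/10 ; →target
#7 sub  $r1, $r0, $r0 ; 0/0/5/0/0/10
#8 xor  $r0, $r3, $r3 ; 0/0/5/0/0/10
#9 xori  $r4, $r4, 7 ; 0/0/5/0/7/10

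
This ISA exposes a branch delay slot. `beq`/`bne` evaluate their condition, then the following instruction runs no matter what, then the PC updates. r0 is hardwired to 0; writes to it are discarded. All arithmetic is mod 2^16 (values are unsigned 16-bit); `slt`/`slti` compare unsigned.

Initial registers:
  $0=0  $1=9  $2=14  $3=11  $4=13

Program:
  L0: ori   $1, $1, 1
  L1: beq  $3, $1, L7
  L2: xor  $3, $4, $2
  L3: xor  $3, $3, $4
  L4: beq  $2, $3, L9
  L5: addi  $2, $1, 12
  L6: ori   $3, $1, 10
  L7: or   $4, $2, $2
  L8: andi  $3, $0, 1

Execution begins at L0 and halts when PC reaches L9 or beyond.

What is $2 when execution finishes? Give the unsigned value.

[0] ori   $1, $1, 1  →  {$0:0, $1:9, $2:14, $3:11, $4:13}
[1] beq  $3, $1, L7  →  {$0:0, $1:9, $2:14, $3:11, $4:13}  ⟨branch fallthrough⟩
[2] xor  $3, $4, $2  →  {$0:0, $1:9, $2:14, $3:3, $4:13}
[3] xor  $3, $3, $4  →  {$0:0, $1:9, $2:14, $3:14, $4:13}
[4] beq  $2, $3, L9  →  {$0:0, $1:9, $2:14, $3:14, $4:13}  ⟨branch taken⟩
[5] addi  $2, $1, 12  →  {$0:0, $1:9, $2:21, $3:14, $4:13}

21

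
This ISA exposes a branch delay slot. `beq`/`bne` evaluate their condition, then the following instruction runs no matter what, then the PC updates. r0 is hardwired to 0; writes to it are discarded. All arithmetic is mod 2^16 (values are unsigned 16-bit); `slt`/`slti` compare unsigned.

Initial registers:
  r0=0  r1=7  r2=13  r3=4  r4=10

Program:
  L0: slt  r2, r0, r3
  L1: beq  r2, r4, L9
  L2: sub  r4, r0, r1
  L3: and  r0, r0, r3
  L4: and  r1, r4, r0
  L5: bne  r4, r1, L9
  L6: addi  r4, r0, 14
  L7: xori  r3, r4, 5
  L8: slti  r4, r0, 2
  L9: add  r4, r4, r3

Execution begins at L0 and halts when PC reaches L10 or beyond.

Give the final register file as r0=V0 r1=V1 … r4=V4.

PC=0  slt  r2, r0, r3        | r0=0 r1=7 r2=1 r3=4 r4=10
PC=1  beq  r2, r4, L9        | r0=0 r1=7 r2=1 r3=4 r4=10  [not taken]
PC=2  sub  r4, r0, r1        | r0=0 r1=7 r2=1 r3=4 r4=65529
PC=3  and  r0, r0, r3        | r0=0 r1=7 r2=1 r3=4 r4=65529
PC=4  and  r1, r4, r0        | r0=0 r1=0 r2=1 r3=4 r4=65529
PC=5  bne  r4, r1, L9        | r0=0 r1=0 r2=1 r3=4 r4=65529  [TAKEN]
PC=6  addi  r4, r0, 14       | r0=0 r1=0 r2=1 r3=4 r4=14
PC=9  add  r4, r4, r3        | r0=0 r1=0 r2=1 r3=4 r4=18

r0=0 r1=0 r2=1 r3=4 r4=18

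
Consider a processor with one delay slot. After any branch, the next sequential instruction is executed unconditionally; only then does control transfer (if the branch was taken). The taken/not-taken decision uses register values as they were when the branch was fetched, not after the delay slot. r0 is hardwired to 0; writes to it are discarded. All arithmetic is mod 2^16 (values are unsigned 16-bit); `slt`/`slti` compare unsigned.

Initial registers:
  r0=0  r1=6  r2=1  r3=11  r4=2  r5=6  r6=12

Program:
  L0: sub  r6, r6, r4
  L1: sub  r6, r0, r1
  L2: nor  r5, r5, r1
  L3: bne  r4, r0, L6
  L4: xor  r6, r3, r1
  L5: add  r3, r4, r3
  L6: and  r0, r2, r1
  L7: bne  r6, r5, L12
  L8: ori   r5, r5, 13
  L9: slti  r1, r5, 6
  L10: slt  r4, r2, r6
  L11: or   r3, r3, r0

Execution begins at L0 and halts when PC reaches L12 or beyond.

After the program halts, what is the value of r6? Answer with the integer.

13

[0] sub  r6, r6, r4  →  {r0:0, r1:6, r2:1, r3:11, r4:2, r5:6, r6:10}
[1] sub  r6, r0, r1  →  {r0:0, r1:6, r2:1, r3:11, r4:2, r5:6, r6:65530}
[2] nor  r5, r5, r1  →  {r0:0, r1:6, r2:1, r3:11, r4:2, r5:65529, r6:65530}
[3] bne  r4, r0, L6  →  {r0:0, r1:6, r2:1, r3:11, r4:2, r5:65529, r6:65530}  ⟨branch taken⟩
[4] xor  r6, r3, r1  →  {r0:0, r1:6, r2:1, r3:11, r4:2, r5:65529, r6:13}
[6] and  r0, r2, r1  →  {r0:0, r1:6, r2:1, r3:11, r4:2, r5:65529, r6:13}
[7] bne  r6, r5, L12  →  {r0:0, r1:6, r2:1, r3:11, r4:2, r5:65529, r6:13}  ⟨branch taken⟩
[8] ori   r5, r5, 13  →  {r0:0, r1:6, r2:1, r3:11, r4:2, r5:65533, r6:13}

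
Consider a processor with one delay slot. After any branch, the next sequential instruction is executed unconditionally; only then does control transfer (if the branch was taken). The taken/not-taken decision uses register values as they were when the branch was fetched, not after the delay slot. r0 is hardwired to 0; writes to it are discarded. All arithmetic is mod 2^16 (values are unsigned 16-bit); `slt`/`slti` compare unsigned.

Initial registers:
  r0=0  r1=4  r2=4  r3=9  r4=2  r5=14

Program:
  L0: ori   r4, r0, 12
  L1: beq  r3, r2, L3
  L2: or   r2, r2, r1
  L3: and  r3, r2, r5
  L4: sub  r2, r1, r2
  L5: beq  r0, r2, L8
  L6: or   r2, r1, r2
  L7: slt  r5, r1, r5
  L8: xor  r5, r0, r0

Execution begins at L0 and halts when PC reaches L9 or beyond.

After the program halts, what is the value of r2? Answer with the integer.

4

#0 ori   r4, r0, 12 ; 0/4/4/9/12/14
#1 beq  r3, r2, L3 ; 0/4/4/9/12/14 ; →fallthru
#2 or   r2, r2, r1 ; 0/4/4/9/12/14
#3 and  r3, r2, r5 ; 0/4/4/4/12/14
#4 sub  r2, r1, r2 ; 0/4/0/4/12/14
#5 beq  r0, r2, L8 ; 0/4/0/4/12/14 ; →target
#6 or   r2, r1, r2 ; 0/4/4/4/12/14
#8 xor  r5, r0, r0 ; 0/4/4/4/12/0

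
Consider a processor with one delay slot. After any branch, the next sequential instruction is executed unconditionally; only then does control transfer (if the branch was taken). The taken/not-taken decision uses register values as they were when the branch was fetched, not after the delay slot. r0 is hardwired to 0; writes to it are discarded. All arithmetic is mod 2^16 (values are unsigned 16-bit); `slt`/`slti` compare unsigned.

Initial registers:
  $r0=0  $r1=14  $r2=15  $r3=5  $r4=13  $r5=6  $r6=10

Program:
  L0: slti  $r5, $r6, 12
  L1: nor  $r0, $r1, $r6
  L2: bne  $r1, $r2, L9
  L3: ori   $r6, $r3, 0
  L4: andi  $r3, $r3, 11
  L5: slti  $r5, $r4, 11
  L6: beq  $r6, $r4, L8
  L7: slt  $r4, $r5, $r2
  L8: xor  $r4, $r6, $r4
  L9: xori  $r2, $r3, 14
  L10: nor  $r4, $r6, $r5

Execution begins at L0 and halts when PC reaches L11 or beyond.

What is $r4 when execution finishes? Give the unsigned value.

PC=0  slti  $r5, $r6, 12     | $r0=0 $r1=14 $r2=15 $r3=5 $r4=13 $r5=1 $r6=10
PC=1  nor  $r0, $r1, $r6     | $r0=0 $r1=14 $r2=15 $r3=5 $r4=13 $r5=1 $r6=10
PC=2  bne  $r1, $r2, L9      | $r0=0 $r1=14 $r2=15 $r3=5 $r4=13 $r5=1 $r6=10  [TAKEN]
PC=3  ori   $r6, $r3, 0      | $r0=0 $r1=14 $r2=15 $r3=5 $r4=13 $r5=1 $r6=5
PC=9  xori  $r2, $r3, 14     | $r0=0 $r1=14 $r2=11 $r3=5 $r4=13 $r5=1 $r6=5
PC=10 nor  $r4, $r6, $r5     | $r0=0 $r1=14 $r2=11 $r3=5 $r4=65530 $r5=1 $r6=5

65530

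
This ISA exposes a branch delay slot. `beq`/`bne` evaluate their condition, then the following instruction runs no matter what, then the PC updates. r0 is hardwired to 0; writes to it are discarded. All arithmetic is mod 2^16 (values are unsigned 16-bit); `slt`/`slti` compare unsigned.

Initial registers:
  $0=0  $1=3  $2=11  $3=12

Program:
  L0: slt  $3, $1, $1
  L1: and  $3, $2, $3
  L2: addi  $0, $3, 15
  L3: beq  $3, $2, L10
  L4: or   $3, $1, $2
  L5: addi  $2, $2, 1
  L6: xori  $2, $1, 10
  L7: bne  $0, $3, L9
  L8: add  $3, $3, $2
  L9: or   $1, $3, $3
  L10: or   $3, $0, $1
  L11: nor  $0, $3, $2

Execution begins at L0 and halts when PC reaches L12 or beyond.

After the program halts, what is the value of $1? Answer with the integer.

#0 slt  $3, $1, $1 ; 0/3/11/0
#1 and  $3, $2, $3 ; 0/3/11/0
#2 addi  $0, $3, 15 ; 0/3/11/0
#3 beq  $3, $2, L10 ; 0/3/11/0 ; →fallthru
#4 or   $3, $1, $2 ; 0/3/11/11
#5 addi  $2, $2, 1 ; 0/3/12/11
#6 xori  $2, $1, 10 ; 0/3/9/11
#7 bne  $0, $3, L9 ; 0/3/9/11 ; →target
#8 add  $3, $3, $2 ; 0/3/9/20
#9 or   $1, $3, $3 ; 0/20/9/20
#10 or   $3, $0, $1 ; 0/20/9/20
#11 nor  $0, $3, $2 ; 0/20/9/20

20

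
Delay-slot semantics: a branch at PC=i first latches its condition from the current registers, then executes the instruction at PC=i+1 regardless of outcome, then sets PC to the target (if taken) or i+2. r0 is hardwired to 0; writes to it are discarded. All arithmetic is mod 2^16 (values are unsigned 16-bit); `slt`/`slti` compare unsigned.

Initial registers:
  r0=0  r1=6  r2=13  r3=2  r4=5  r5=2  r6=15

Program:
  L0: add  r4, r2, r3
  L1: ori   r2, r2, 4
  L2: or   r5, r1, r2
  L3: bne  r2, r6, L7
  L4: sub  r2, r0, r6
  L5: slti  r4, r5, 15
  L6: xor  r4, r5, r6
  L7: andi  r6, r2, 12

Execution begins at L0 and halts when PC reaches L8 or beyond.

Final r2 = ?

  step pc=0: add  r4, r2, r3  regs=(0,6,13,2,15,2,15)
  step pc=1: ori   r2, r2, 4  regs=(0,6,13,2,15,2,15)
  step pc=2: or   r5, r1, r2  regs=(0,6,13,2,15,15,15)
  step pc=3: bne  r2, r6, L7  cond=T  regs=(0,6,13,2,15,15,15)
  step pc=4: sub  r2, r0, r6  regs=(0,6,65521,2,15,15,15)
  step pc=7: andi  r6, r2, 12  regs=(0,6,65521,2,15,15,0)

65521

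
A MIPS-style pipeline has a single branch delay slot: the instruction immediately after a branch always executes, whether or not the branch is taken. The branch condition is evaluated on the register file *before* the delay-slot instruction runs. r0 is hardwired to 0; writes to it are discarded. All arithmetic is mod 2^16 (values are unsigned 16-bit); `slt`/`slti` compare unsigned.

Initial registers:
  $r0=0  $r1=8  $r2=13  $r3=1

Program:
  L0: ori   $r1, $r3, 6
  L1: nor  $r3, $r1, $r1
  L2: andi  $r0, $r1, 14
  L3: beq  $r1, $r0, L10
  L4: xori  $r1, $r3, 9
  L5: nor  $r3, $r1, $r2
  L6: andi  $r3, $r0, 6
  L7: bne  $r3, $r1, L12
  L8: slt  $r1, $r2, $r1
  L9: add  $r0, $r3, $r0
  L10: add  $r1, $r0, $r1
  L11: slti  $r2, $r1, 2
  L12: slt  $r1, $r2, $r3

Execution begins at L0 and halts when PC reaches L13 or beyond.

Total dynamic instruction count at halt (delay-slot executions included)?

  step pc=0: ori   $r1, $r3, 6  regs=(0,7,13,1)
  step pc=1: nor  $r3, $r1, $r1  regs=(0,7,13,65528)
  step pc=2: andi  $r0, $r1, 14  regs=(0,7,13,65528)
  step pc=3: beq  $r1, $r0, L10  cond=F  regs=(0,7,13,65528)
  step pc=4: xori  $r1, $r3, 9  regs=(0,65521,13,65528)
  step pc=5: nor  $r3, $r1, $r2  regs=(0,65521,13,2)
  step pc=6: andi  $r3, $r0, 6  regs=(0,65521,13,0)
  step pc=7: bne  $r3, $r1, L12  cond=T  regs=(0,65521,13,0)
  step pc=8: slt  $r1, $r2, $r1  regs=(0,1,13,0)
  step pc=12: slt  $r1, $r2, $r3  regs=(0,0,13,0)

10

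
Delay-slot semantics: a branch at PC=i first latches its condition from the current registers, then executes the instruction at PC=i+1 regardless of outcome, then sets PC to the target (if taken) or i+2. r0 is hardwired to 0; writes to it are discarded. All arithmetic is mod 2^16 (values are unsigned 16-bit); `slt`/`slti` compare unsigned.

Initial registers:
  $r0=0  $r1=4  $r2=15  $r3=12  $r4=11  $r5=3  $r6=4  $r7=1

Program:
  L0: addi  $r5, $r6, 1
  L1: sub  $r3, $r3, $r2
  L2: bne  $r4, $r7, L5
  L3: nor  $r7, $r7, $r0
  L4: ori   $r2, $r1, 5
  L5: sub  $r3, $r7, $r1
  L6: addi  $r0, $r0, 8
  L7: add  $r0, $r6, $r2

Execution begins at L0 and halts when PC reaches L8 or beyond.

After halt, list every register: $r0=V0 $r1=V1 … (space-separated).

$r0=0 $r1=4 $r2=15 $r3=65530 $r4=11 $r5=5 $r6=4 $r7=65534

#0 addi  $r5, $r6, 1 ; 0/4/15/12/11/5/4/1
#1 sub  $r3, $r3, $r2 ; 0/4/15/65533/11/5/4/1
#2 bne  $r4, $r7, L5 ; 0/4/15/65533/11/5/4/1 ; →target
#3 nor  $r7, $r7, $r0 ; 0/4/15/65533/11/5/4/65534
#5 sub  $r3, $r7, $r1 ; 0/4/15/65530/11/5/4/65534
#6 addi  $r0, $r0, 8 ; 0/4/15/65530/11/5/4/65534
#7 add  $r0, $r6, $r2 ; 0/4/15/65530/11/5/4/65534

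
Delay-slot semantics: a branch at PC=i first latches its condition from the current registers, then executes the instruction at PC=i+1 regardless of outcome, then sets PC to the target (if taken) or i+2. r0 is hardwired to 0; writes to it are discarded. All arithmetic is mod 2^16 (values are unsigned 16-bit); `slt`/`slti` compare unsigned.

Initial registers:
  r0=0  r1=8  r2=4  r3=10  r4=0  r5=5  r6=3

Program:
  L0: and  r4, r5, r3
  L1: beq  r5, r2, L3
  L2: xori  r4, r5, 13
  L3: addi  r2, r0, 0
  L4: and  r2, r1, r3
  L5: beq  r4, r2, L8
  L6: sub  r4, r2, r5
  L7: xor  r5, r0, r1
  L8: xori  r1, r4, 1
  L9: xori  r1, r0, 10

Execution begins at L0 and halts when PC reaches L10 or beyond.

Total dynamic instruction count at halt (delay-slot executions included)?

9

PC=0  and  r4, r5, r3        | r0=0 r1=8 r2=4 r3=10 r4=0 r5=5 r6=3
PC=1  beq  r5, r2, L3        | r0=0 r1=8 r2=4 r3=10 r4=0 r5=5 r6=3  [not taken]
PC=2  xori  r4, r5, 13       | r0=0 r1=8 r2=4 r3=10 r4=8 r5=5 r6=3
PC=3  addi  r2, r0, 0        | r0=0 r1=8 r2=0 r3=10 r4=8 r5=5 r6=3
PC=4  and  r2, r1, r3        | r0=0 r1=8 r2=8 r3=10 r4=8 r5=5 r6=3
PC=5  beq  r4, r2, L8        | r0=0 r1=8 r2=8 r3=10 r4=8 r5=5 r6=3  [TAKEN]
PC=6  sub  r4, r2, r5        | r0=0 r1=8 r2=8 r3=10 r4=3 r5=5 r6=3
PC=8  xori  r1, r4, 1        | r0=0 r1=2 r2=8 r3=10 r4=3 r5=5 r6=3
PC=9  xori  r1, r0, 10       | r0=0 r1=10 r2=8 r3=10 r4=3 r5=5 r6=3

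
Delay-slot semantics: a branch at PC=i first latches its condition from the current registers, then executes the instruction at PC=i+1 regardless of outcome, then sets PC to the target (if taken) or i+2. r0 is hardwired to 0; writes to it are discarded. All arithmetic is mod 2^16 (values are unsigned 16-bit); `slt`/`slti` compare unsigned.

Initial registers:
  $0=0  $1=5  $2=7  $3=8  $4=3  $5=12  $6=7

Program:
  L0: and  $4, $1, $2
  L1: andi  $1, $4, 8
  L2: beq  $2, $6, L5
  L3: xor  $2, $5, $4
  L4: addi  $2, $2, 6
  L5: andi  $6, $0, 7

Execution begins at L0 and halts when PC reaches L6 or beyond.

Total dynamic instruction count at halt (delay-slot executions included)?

[0] and  $4, $1, $2  →  {$0:0, $1:5, $2:7, $3:8, $4:5, $5:12, $6:7}
[1] andi  $1, $4, 8  →  {$0:0, $1:0, $2:7, $3:8, $4:5, $5:12, $6:7}
[2] beq  $2, $6, L5  →  {$0:0, $1:0, $2:7, $3:8, $4:5, $5:12, $6:7}  ⟨branch taken⟩
[3] xor  $2, $5, $4  →  {$0:0, $1:0, $2:9, $3:8, $4:5, $5:12, $6:7}
[5] andi  $6, $0, 7  →  {$0:0, $1:0, $2:9, $3:8, $4:5, $5:12, $6:0}

5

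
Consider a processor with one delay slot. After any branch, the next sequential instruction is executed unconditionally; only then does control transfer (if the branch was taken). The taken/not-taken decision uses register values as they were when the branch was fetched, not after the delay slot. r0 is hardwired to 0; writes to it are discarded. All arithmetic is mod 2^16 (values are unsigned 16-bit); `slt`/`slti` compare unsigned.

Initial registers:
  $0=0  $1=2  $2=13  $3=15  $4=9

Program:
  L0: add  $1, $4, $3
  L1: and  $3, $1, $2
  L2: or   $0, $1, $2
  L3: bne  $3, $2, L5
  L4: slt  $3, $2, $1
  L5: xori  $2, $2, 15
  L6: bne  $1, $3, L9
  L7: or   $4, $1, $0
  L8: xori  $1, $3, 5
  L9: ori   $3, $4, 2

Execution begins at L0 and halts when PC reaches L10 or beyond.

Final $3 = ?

PC=0  add  $1, $4, $3        | $0=0 $1=24 $2=13 $3=15 $4=9
PC=1  and  $3, $1, $2        | $0=0 $1=24 $2=13 $3=8 $4=9
PC=2  or   $0, $1, $2        | $0=0 $1=24 $2=13 $3=8 $4=9
PC=3  bne  $3, $2, L5        | $0=0 $1=24 $2=13 $3=8 $4=9  [TAKEN]
PC=4  slt  $3, $2, $1        | $0=0 $1=24 $2=13 $3=1 $4=9
PC=5  xori  $2, $2, 15       | $0=0 $1=24 $2=2 $3=1 $4=9
PC=6  bne  $1, $3, L9        | $0=0 $1=24 $2=2 $3=1 $4=9  [TAKEN]
PC=7  or   $4, $1, $0        | $0=0 $1=24 $2=2 $3=1 $4=24
PC=9  ori   $3, $4, 2        | $0=0 $1=24 $2=2 $3=26 $4=24

26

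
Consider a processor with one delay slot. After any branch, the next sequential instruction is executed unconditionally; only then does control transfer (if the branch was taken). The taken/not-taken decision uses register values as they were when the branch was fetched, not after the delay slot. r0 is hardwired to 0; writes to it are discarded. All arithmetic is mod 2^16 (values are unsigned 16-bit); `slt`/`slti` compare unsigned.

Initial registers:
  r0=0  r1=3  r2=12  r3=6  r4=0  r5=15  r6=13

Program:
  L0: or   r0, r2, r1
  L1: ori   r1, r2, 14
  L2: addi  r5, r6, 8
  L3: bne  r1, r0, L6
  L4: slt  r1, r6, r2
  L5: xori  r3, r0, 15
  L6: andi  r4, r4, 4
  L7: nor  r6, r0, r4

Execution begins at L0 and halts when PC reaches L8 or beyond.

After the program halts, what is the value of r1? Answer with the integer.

0

PC=0  or   r0, r2, r1        | r0=0 r1=3 r2=12 r3=6 r4=0 r5=15 r6=13
PC=1  ori   r1, r2, 14       | r0=0 r1=14 r2=12 r3=6 r4=0 r5=15 r6=13
PC=2  addi  r5, r6, 8        | r0=0 r1=14 r2=12 r3=6 r4=0 r5=21 r6=13
PC=3  bne  r1, r0, L6        | r0=0 r1=14 r2=12 r3=6 r4=0 r5=21 r6=13  [TAKEN]
PC=4  slt  r1, r6, r2        | r0=0 r1=0 r2=12 r3=6 r4=0 r5=21 r6=13
PC=6  andi  r4, r4, 4        | r0=0 r1=0 r2=12 r3=6 r4=0 r5=21 r6=13
PC=7  nor  r6, r0, r4        | r0=0 r1=0 r2=12 r3=6 r4=0 r5=21 r6=65535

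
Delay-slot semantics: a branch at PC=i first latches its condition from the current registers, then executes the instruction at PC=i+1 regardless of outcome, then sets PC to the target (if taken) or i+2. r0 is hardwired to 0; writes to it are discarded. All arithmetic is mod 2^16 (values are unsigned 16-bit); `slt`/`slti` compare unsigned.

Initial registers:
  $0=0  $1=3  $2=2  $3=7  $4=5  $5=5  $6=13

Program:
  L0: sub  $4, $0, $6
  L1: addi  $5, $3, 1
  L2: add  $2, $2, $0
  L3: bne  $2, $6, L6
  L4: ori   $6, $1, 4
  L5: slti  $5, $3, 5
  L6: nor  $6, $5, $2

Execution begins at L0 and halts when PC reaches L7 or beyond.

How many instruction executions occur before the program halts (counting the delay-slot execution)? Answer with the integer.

[0] sub  $4, $0, $6  →  {$0:0, $1:3, $2:2, $3:7, $4:65523, $5:5, $6:13}
[1] addi  $5, $3, 1  →  {$0:0, $1:3, $2:2, $3:7, $4:65523, $5:8, $6:13}
[2] add  $2, $2, $0  →  {$0:0, $1:3, $2:2, $3:7, $4:65523, $5:8, $6:13}
[3] bne  $2, $6, L6  →  {$0:0, $1:3, $2:2, $3:7, $4:65523, $5:8, $6:13}  ⟨branch taken⟩
[4] ori   $6, $1, 4  →  {$0:0, $1:3, $2:2, $3:7, $4:65523, $5:8, $6:7}
[6] nor  $6, $5, $2  →  {$0:0, $1:3, $2:2, $3:7, $4:65523, $5:8, $6:65525}

6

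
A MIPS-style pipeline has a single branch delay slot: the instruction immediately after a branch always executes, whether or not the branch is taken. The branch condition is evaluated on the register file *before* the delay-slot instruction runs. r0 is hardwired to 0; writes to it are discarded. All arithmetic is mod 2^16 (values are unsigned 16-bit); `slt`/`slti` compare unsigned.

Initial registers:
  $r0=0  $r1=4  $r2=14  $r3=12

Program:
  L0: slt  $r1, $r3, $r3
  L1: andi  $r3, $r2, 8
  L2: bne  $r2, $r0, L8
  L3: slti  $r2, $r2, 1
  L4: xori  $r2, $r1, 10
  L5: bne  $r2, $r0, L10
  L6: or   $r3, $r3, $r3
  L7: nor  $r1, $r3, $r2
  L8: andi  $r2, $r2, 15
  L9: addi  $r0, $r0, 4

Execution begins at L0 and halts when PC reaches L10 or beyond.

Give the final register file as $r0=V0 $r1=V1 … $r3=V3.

$r0=0 $r1=0 $r2=0 $r3=8

[0] slt  $r1, $r3, $r3  →  {$r0:0, $r1:0, $r2:14, $r3:12}
[1] andi  $r3, $r2, 8  →  {$r0:0, $r1:0, $r2:14, $r3:8}
[2] bne  $r2, $r0, L8  →  {$r0:0, $r1:0, $r2:14, $r3:8}  ⟨branch taken⟩
[3] slti  $r2, $r2, 1  →  {$r0:0, $r1:0, $r2:0, $r3:8}
[8] andi  $r2, $r2, 15  →  {$r0:0, $r1:0, $r2:0, $r3:8}
[9] addi  $r0, $r0, 4  →  {$r0:0, $r1:0, $r2:0, $r3:8}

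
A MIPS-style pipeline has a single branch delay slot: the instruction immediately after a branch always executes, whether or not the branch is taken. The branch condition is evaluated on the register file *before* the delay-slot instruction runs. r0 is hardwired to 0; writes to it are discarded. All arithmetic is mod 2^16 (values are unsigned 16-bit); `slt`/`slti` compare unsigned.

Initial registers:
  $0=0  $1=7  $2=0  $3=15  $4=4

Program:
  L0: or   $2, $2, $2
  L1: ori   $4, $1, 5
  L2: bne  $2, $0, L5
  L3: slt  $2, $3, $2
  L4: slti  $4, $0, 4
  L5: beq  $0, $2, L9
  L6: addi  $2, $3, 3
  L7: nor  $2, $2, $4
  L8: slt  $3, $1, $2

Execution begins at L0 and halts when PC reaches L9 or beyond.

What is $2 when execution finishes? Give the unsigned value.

[0] or   $2, $2, $2  →  {$0:0, $1:7, $2:0, $3:15, $4:4}
[1] ori   $4, $1, 5  →  {$0:0, $1:7, $2:0, $3:15, $4:7}
[2] bne  $2, $0, L5  →  {$0:0, $1:7, $2:0, $3:15, $4:7}  ⟨branch fallthrough⟩
[3] slt  $2, $3, $2  →  {$0:0, $1:7, $2:0, $3:15, $4:7}
[4] slti  $4, $0, 4  →  {$0:0, $1:7, $2:0, $3:15, $4:1}
[5] beq  $0, $2, L9  →  {$0:0, $1:7, $2:0, $3:15, $4:1}  ⟨branch taken⟩
[6] addi  $2, $3, 3  →  {$0:0, $1:7, $2:18, $3:15, $4:1}

18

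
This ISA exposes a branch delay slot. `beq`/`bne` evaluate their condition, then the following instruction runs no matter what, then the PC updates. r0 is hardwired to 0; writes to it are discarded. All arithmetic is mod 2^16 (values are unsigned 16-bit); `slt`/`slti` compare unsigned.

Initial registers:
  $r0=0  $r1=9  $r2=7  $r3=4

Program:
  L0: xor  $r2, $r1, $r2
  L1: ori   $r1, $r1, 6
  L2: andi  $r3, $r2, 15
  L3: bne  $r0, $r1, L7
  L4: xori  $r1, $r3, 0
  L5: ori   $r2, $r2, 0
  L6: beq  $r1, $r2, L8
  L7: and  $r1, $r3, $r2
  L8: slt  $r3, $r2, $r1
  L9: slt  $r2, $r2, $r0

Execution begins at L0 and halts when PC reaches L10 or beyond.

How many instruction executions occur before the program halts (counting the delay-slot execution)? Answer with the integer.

8

PC=0  xor  $r2, $r1, $r2     | $r0=0 $r1=9 $r2=14 $r3=4
PC=1  ori   $r1, $r1, 6      | $r0=0 $r1=15 $r2=14 $r3=4
PC=2  andi  $r3, $r2, 15     | $r0=0 $r1=15 $r2=14 $r3=14
PC=3  bne  $r0, $r1, L7      | $r0=0 $r1=15 $r2=14 $r3=14  [TAKEN]
PC=4  xori  $r1, $r3, 0      | $r0=0 $r1=14 $r2=14 $r3=14
PC=7  and  $r1, $r3, $r2     | $r0=0 $r1=14 $r2=14 $r3=14
PC=8  slt  $r3, $r2, $r1     | $r0=0 $r1=14 $r2=14 $r3=0
PC=9  slt  $r2, $r2, $r0     | $r0=0 $r1=14 $r2=0 $r3=0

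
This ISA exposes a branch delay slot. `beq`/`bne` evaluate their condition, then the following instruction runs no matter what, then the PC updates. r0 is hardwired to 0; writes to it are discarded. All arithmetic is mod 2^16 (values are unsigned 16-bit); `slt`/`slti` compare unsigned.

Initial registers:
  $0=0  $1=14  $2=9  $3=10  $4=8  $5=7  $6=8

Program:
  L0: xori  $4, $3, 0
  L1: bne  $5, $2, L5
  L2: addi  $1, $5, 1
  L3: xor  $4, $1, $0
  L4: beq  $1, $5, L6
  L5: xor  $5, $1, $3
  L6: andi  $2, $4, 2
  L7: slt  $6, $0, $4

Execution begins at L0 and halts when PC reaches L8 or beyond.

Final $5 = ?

PC=0  xori  $4, $3, 0        | $0=0 $1=14 $2=9 $3=10 $4=10 $5=7 $6=8
PC=1  bne  $5, $2, L5        | $0=0 $1=14 $2=9 $3=10 $4=10 $5=7 $6=8  [TAKEN]
PC=2  addi  $1, $5, 1        | $0=0 $1=8 $2=9 $3=10 $4=10 $5=7 $6=8
PC=5  xor  $5, $1, $3        | $0=0 $1=8 $2=9 $3=10 $4=10 $5=2 $6=8
PC=6  andi  $2, $4, 2        | $0=0 $1=8 $2=2 $3=10 $4=10 $5=2 $6=8
PC=7  slt  $6, $0, $4        | $0=0 $1=8 $2=2 $3=10 $4=10 $5=2 $6=1

2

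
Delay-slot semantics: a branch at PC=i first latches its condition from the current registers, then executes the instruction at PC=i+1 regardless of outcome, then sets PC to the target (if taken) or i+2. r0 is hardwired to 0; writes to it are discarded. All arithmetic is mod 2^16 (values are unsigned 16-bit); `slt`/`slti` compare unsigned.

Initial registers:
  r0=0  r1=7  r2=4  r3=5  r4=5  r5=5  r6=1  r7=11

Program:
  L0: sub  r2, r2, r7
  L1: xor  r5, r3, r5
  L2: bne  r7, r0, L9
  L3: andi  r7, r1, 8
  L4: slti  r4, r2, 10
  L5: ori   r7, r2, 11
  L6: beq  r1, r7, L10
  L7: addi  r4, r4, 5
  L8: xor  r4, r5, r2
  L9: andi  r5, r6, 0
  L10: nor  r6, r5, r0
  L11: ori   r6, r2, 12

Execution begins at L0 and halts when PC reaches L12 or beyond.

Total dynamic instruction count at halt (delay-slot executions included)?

7

PC=0  sub  r2, r2, r7        | r0=0 r1=7 r2=65529 r3=5 r4=5 r5=5 r6=1 r7=11
PC=1  xor  r5, r3, r5        | r0=0 r1=7 r2=65529 r3=5 r4=5 r5=0 r6=1 r7=11
PC=2  bne  r7, r0, L9        | r0=0 r1=7 r2=65529 r3=5 r4=5 r5=0 r6=1 r7=11  [TAKEN]
PC=3  andi  r7, r1, 8        | r0=0 r1=7 r2=65529 r3=5 r4=5 r5=0 r6=1 r7=0
PC=9  andi  r5, r6, 0        | r0=0 r1=7 r2=65529 r3=5 r4=5 r5=0 r6=1 r7=0
PC=10 nor  r6, r5, r0        | r0=0 r1=7 r2=65529 r3=5 r4=5 r5=0 r6=65535 r7=0
PC=11 ori   r6, r2, 12       | r0=0 r1=7 r2=65529 r3=5 r4=5 r5=0 r6=65533 r7=0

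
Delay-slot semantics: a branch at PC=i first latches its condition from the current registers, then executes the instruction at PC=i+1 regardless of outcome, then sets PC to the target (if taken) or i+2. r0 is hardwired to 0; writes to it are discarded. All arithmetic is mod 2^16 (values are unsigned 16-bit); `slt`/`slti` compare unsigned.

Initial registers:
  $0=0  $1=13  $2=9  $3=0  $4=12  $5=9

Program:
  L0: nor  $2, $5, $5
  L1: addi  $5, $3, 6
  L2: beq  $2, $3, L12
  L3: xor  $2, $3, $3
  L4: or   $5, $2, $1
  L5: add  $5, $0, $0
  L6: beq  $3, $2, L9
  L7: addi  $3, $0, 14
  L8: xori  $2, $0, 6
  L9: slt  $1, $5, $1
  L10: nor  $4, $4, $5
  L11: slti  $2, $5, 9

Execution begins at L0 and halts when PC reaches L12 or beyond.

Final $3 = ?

14

PC=0  nor  $2, $5, $5        | $0=0 $1=13 $2=65526 $3=0 $4=12 $5=9
PC=1  addi  $5, $3, 6        | $0=0 $1=13 $2=65526 $3=0 $4=12 $5=6
PC=2  beq  $2, $3, L12       | $0=0 $1=13 $2=65526 $3=0 $4=12 $5=6  [not taken]
PC=3  xor  $2, $3, $3        | $0=0 $1=13 $2=0 $3=0 $4=12 $5=6
PC=4  or   $5, $2, $1        | $0=0 $1=13 $2=0 $3=0 $4=12 $5=13
PC=5  add  $5, $0, $0        | $0=0 $1=13 $2=0 $3=0 $4=12 $5=0
PC=6  beq  $3, $2, L9        | $0=0 $1=13 $2=0 $3=0 $4=12 $5=0  [TAKEN]
PC=7  addi  $3, $0, 14       | $0=0 $1=13 $2=0 $3=14 $4=12 $5=0
PC=9  slt  $1, $5, $1        | $0=0 $1=1 $2=0 $3=14 $4=12 $5=0
PC=10 nor  $4, $4, $5        | $0=0 $1=1 $2=0 $3=14 $4=65523 $5=0
PC=11 slti  $2, $5, 9        | $0=0 $1=1 $2=1 $3=14 $4=65523 $5=0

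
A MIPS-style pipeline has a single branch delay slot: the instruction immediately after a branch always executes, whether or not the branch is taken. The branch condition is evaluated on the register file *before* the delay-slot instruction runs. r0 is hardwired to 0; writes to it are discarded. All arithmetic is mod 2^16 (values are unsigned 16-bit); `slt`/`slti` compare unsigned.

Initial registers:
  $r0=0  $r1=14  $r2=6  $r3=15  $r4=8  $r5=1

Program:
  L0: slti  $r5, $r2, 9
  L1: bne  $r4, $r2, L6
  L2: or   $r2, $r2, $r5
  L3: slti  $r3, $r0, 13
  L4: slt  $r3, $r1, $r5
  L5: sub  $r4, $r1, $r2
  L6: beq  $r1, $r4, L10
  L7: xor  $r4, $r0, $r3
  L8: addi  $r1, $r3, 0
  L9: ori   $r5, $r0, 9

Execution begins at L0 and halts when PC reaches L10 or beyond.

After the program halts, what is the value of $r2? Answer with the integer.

  step pc=0: slti  $r5, $r2, 9  regs=(0,14,6,15,8,1)
  step pc=1: bne  $r4, $r2, L6  cond=T  regs=(0,14,6,15,8,1)
  step pc=2: or   $r2, $r2, $r5  regs=(0,14,7,15,8,1)
  step pc=6: beq  $r1, $r4, L10  cond=F  regs=(0,14,7,15,8,1)
  step pc=7: xor  $r4, $r0, $r3  regs=(0,14,7,15,15,1)
  step pc=8: addi  $r1, $r3, 0  regs=(0,15,7,15,15,1)
  step pc=9: ori   $r5, $r0, 9  regs=(0,15,7,15,15,9)

7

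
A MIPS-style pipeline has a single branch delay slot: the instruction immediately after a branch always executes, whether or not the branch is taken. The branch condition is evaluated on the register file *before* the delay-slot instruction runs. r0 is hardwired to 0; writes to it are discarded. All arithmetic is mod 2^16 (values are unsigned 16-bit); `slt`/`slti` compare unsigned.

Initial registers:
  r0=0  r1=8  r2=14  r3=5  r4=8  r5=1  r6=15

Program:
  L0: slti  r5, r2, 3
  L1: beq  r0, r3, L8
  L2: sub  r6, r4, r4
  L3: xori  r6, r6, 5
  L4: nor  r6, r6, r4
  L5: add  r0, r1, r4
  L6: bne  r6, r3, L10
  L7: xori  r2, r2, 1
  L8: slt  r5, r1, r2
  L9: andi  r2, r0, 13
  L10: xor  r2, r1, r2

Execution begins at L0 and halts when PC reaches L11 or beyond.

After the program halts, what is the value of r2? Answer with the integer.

7

[0] slti  r5, r2, 3  →  {r0:0, r1:8, r2:14, r3:5, r4:8, r5:0, r6:15}
[1] beq  r0, r3, L8  →  {r0:0, r1:8, r2:14, r3:5, r4:8, r5:0, r6:15}  ⟨branch fallthrough⟩
[2] sub  r6, r4, r4  →  {r0:0, r1:8, r2:14, r3:5, r4:8, r5:0, r6:0}
[3] xori  r6, r6, 5  →  {r0:0, r1:8, r2:14, r3:5, r4:8, r5:0, r6:5}
[4] nor  r6, r6, r4  →  {r0:0, r1:8, r2:14, r3:5, r4:8, r5:0, r6:65522}
[5] add  r0, r1, r4  →  {r0:0, r1:8, r2:14, r3:5, r4:8, r5:0, r6:65522}
[6] bne  r6, r3, L10  →  {r0:0, r1:8, r2:14, r3:5, r4:8, r5:0, r6:65522}  ⟨branch taken⟩
[7] xori  r2, r2, 1  →  {r0:0, r1:8, r2:15, r3:5, r4:8, r5:0, r6:65522}
[10] xor  r2, r1, r2  →  {r0:0, r1:8, r2:7, r3:5, r4:8, r5:0, r6:65522}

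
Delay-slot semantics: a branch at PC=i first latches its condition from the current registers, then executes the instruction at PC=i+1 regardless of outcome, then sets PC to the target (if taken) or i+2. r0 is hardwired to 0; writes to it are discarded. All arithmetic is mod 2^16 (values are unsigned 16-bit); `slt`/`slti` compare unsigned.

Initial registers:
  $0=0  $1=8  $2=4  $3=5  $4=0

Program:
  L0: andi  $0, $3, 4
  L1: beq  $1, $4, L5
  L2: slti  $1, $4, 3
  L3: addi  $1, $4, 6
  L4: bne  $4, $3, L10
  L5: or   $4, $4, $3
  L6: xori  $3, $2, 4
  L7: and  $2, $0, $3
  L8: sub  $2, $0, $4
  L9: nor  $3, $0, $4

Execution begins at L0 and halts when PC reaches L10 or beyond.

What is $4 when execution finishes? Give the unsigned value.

  step pc=0: andi  $0, $3, 4  regs=(0,8,4,5,0)
  step pc=1: beq  $1, $4, L5  cond=F  regs=(0,8,4,5,0)
  step pc=2: slti  $1, $4, 3  regs=(0,1,4,5,0)
  step pc=3: addi  $1, $4, 6  regs=(0,6,4,5,0)
  step pc=4: bne  $4, $3, L10  cond=T  regs=(0,6,4,5,0)
  step pc=5: or   $4, $4, $3  regs=(0,6,4,5,5)

5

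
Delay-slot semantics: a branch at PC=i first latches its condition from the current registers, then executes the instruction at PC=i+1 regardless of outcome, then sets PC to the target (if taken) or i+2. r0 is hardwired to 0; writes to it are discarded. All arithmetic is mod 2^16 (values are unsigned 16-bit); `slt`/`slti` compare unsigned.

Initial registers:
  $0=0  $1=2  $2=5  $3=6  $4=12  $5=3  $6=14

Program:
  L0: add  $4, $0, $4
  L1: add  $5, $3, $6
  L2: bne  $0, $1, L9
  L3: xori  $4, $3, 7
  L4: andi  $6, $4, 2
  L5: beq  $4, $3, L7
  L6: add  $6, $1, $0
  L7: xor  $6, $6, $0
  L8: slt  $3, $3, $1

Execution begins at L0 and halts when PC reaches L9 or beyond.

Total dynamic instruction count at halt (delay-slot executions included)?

[0] add  $4, $0, $4  →  {$0:0, $1:2, $2:5, $3:6, $4:12, $5:3, $6:14}
[1] add  $5, $3, $6  →  {$0:0, $1:2, $2:5, $3:6, $4:12, $5:20, $6:14}
[2] bne  $0, $1, L9  →  {$0:0, $1:2, $2:5, $3:6, $4:12, $5:20, $6:14}  ⟨branch taken⟩
[3] xori  $4, $3, 7  →  {$0:0, $1:2, $2:5, $3:6, $4:1, $5:20, $6:14}

4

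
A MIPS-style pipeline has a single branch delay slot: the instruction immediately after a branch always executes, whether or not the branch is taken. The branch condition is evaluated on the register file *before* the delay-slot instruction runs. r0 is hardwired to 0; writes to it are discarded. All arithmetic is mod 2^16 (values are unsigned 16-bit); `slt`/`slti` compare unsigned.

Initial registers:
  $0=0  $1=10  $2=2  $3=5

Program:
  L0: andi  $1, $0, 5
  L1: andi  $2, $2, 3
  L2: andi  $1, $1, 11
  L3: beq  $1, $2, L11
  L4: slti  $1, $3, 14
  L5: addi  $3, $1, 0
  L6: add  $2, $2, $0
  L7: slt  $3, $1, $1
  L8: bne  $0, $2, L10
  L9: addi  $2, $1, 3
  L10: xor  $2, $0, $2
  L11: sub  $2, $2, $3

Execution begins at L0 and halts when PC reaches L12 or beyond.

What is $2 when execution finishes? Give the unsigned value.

#0 andi  $1, $0, 5 ; 0/0/2/5
#1 andi  $2, $2, 3 ; 0/0/2/5
#2 andi  $1, $1, 11 ; 0/0/2/5
#3 beq  $1, $2, L11 ; 0/0/2/5 ; →fallthru
#4 slti  $1, $3, 14 ; 0/1/2/5
#5 addi  $3, $1, 0 ; 0/1/2/1
#6 add  $2, $2, $0 ; 0/1/2/1
#7 slt  $3, $1, $1 ; 0/1/2/0
#8 bne  $0, $2, L10 ; 0/1/2/0 ; →target
#9 addi  $2, $1, 3 ; 0/1/4/0
#10 xor  $2, $0, $2 ; 0/1/4/0
#11 sub  $2, $2, $3 ; 0/1/4/0

4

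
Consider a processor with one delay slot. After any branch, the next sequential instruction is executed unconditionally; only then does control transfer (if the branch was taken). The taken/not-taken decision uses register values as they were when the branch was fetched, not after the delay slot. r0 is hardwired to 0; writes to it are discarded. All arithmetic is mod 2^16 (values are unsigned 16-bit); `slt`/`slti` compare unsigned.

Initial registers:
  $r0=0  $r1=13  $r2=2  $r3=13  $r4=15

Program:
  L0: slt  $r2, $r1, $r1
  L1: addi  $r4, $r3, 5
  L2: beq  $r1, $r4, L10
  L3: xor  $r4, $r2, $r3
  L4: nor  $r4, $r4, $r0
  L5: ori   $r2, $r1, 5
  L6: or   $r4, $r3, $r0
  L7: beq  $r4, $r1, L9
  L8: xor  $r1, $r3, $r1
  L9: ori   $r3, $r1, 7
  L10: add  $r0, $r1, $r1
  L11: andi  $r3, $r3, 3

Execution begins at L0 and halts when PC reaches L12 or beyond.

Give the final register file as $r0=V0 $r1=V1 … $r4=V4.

$r0=0 $r1=0 $r2=13 $r3=3 $r4=13

#0 slt  $r2, $r1, $r1 ; 0/13/0/13/15
#1 addi  $r4, $r3, 5 ; 0/13/0/13/18
#2 beq  $r1, $r4, L10 ; 0/13/0/13/18 ; →fallthru
#3 xor  $r4, $r2, $r3 ; 0/13/0/13/13
#4 nor  $r4, $r4, $r0 ; 0/13/0/13/65522
#5 ori   $r2, $r1, 5 ; 0/13/13/13/65522
#6 or   $r4, $r3, $r0 ; 0/13/13/13/13
#7 beq  $r4, $r1, L9 ; 0/13/13/13/13 ; →target
#8 xor  $r1, $r3, $r1 ; 0/0/13/13/13
#9 ori   $r3, $r1, 7 ; 0/0/13/7/13
#10 add  $r0, $r1, $r1 ; 0/0/13/7/13
#11 andi  $r3, $r3, 3 ; 0/0/13/3/13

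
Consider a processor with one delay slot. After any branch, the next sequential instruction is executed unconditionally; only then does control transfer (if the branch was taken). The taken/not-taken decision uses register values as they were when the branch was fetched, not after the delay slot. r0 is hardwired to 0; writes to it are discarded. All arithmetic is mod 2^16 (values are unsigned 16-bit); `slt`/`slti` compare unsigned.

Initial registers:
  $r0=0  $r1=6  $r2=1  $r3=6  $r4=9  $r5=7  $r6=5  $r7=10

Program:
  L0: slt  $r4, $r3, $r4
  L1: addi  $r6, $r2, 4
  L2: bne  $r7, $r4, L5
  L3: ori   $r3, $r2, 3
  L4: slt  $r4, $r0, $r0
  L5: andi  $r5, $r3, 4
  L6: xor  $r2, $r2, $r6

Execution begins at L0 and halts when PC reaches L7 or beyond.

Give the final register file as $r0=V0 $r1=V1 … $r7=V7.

$r0=0 $r1=6 $r2=4 $r3=3 $r4=1 $r5=0 $r6=5 $r7=10

  step pc=0: slt  $r4, $r3, $r4  regs=(0,6,1,6,1,7,5,10)
  step pc=1: addi  $r6, $r2, 4  regs=(0,6,1,6,1,7,5,10)
  step pc=2: bne  $r7, $r4, L5  cond=T  regs=(0,6,1,6,1,7,5,10)
  step pc=3: ori   $r3, $r2, 3  regs=(0,6,1,3,1,7,5,10)
  step pc=5: andi  $r5, $r3, 4  regs=(0,6,1,3,1,0,5,10)
  step pc=6: xor  $r2, $r2, $r6  regs=(0,6,4,3,1,0,5,10)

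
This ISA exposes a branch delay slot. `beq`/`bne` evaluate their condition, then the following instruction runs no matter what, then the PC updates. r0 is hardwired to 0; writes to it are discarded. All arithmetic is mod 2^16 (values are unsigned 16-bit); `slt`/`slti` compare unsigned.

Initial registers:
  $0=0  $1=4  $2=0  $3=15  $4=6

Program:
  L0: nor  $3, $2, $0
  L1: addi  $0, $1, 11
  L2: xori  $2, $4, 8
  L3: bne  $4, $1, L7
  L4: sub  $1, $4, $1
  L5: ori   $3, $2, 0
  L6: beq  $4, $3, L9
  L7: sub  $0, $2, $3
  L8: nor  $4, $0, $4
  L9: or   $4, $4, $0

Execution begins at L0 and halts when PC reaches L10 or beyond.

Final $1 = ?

  step pc=0: nor  $3, $2, $0  regs=(0,4,0,65535,6)
  step pc=1: addi  $0, $1, 11  regs=(0,4,0,65535,6)
  step pc=2: xori  $2, $4, 8  regs=(0,4,14,65535,6)
  step pc=3: bne  $4, $1, L7  cond=T  regs=(0,4,14,65535,6)
  step pc=4: sub  $1, $4, $1  regs=(0,2,14,65535,6)
  step pc=7: sub  $0, $2, $3  regs=(0,2,14,65535,6)
  step pc=8: nor  $4, $0, $4  regs=(0,2,14,65535,65529)
  step pc=9: or   $4, $4, $0  regs=(0,2,14,65535,65529)

2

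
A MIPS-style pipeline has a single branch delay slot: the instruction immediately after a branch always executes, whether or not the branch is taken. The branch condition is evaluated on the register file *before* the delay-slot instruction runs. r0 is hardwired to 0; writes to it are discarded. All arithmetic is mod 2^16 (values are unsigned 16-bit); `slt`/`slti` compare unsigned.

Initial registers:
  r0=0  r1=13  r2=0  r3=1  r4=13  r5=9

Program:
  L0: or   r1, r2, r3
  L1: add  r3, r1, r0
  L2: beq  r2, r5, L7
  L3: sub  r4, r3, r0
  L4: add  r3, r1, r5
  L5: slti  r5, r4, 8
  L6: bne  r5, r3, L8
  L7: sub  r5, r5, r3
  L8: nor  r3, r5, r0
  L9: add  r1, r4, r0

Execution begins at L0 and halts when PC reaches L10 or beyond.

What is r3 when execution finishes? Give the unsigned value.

#0 or   r1, r2, r3 ; 0/1/0/1/13/9
#1 add  r3, r1, r0 ; 0/1/0/1/13/9
#2 beq  r2, r5, L7 ; 0/1/0/1/13/9 ; →fallthru
#3 sub  r4, r3, r0 ; 0/1/0/1/1/9
#4 add  r3, r1, r5 ; 0/1/0/10/1/9
#5 slti  r5, r4, 8 ; 0/1/0/10/1/1
#6 bne  r5, r3, L8 ; 0/1/0/10/1/1 ; →target
#7 sub  r5, r5, r3 ; 0/1/0/10/1/65527
#8 nor  r3, r5, r0 ; 0/1/0/8/1/65527
#9 add  r1, r4, r0 ; 0/1/0/8/1/65527

8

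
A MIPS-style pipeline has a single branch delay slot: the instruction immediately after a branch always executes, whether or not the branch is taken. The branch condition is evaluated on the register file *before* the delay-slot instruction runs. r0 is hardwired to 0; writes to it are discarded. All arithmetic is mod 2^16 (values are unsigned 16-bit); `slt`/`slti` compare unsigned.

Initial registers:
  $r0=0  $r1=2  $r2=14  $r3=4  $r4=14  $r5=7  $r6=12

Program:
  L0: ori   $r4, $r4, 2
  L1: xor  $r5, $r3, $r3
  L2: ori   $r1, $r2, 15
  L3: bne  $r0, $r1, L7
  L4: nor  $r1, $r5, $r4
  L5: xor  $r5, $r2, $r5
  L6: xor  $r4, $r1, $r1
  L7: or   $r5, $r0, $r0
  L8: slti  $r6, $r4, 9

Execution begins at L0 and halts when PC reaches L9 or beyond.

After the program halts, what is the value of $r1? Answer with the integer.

65521

#0 ori   $r4, $r4, 2 ; 0/2/14/4/14/7/12
#1 xor  $r5, $r3, $r3 ; 0/2/14/4/14/0/12
#2 ori   $r1, $r2, 15 ; 0/15/14/4/14/0/12
#3 bne  $r0, $r1, L7 ; 0/15/14/4/14/0/12 ; →target
#4 nor  $r1, $r5, $r4 ; 0/65521/14/4/14/0/12
#7 or   $r5, $r0, $r0 ; 0/65521/14/4/14/0/12
#8 slti  $r6, $r4, 9 ; 0/65521/14/4/14/0/0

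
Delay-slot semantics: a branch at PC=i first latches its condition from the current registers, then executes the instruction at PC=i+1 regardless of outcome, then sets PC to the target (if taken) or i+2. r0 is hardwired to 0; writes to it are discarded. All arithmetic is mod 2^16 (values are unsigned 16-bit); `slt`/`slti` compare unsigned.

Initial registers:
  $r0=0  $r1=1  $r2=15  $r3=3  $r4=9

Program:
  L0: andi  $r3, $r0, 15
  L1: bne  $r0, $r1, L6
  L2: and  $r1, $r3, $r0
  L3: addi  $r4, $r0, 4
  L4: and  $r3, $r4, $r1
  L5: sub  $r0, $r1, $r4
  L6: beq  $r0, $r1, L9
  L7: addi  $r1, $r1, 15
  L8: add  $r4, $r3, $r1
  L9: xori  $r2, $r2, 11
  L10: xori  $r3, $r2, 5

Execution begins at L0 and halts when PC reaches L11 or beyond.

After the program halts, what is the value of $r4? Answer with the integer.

9

PC=0  andi  $r3, $r0, 15     | $r0=0 $r1=1 $r2=15 $r3=0 $r4=9
PC=1  bne  $r0, $r1, L6      | $r0=0 $r1=1 $r2=15 $r3=0 $r4=9  [TAKEN]
PC=2  and  $r1, $r3, $r0     | $r0=0 $r1=0 $r2=15 $r3=0 $r4=9
PC=6  beq  $r0, $r1, L9      | $r0=0 $r1=0 $r2=15 $r3=0 $r4=9  [TAKEN]
PC=7  addi  $r1, $r1, 15     | $r0=0 $r1=15 $r2=15 $r3=0 $r4=9
PC=9  xori  $r2, $r2, 11     | $r0=0 $r1=15 $r2=4 $r3=0 $r4=9
PC=10 xori  $r3, $r2, 5      | $r0=0 $r1=15 $r2=4 $r3=1 $r4=9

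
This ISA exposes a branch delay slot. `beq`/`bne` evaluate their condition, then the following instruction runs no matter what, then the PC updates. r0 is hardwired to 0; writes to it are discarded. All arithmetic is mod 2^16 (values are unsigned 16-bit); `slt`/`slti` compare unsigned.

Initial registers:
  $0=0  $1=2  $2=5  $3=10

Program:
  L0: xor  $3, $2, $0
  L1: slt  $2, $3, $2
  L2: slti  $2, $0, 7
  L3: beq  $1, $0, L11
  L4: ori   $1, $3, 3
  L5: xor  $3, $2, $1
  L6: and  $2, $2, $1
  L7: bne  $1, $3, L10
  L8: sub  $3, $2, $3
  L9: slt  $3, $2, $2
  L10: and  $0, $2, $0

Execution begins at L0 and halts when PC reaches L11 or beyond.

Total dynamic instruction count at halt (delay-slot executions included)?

10

#0 xor  $3, $2, $0 ; 0/2/5/5
#1 slt  $2, $3, $2 ; 0/2/0/5
#2 slti  $2, $0, 7 ; 0/2/1/5
#3 beq  $1, $0, L11 ; 0/2/1/5 ; →fallthru
#4 ori   $1, $3, 3 ; 0/7/1/5
#5 xor  $3, $2, $1 ; 0/7/1/6
#6 and  $2, $2, $1 ; 0/7/1/6
#7 bne  $1, $3, L10 ; 0/7/1/6 ; →target
#8 sub  $3, $2, $3 ; 0/7/1/65531
#10 and  $0, $2, $0 ; 0/7/1/65531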